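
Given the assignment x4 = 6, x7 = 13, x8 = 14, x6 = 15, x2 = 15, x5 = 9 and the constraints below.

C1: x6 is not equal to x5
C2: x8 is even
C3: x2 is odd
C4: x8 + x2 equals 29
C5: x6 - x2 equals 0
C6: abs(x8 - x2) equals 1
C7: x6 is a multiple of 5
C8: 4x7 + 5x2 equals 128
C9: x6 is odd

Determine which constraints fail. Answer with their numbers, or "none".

Violated: 8.

C1: x6 = 15, x5 = 9; distinct — holds.
C2: x8 = 14 is even — holds.
C3: x2 = 15 is odd — holds.
C4: x8 + x2 = 14 + 15 = 29 — holds.
C5: x6 - x2 = 15 - 15 = 0 — holds.
C6: abs(14 - 15) = 1 — holds.
C7: 15 / 5 = 3, so 5 divides 15 — holds.
C8: 4x7 + 5x2 = 4(13) + 5(15) = 127, not 128 — fails.
C9: x6 = 15 is odd — holds.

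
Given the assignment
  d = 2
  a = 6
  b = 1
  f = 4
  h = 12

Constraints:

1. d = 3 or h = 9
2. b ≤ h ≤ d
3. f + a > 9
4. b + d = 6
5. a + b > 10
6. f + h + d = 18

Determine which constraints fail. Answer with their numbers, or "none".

1. d = 2 ≠ 3 and h = 12 ≠ 9; both disjuncts false  false
2. values 1, 12, 2; h = 12 is not ≤ d = 2  false
3. f + a = 4 + 6 = 10; 10 > 9  true
4. b + d = 1 + 2 = 3, not 6  false
5. a + b = 6 + 1 = 7; 7 ≤ 10, bound 10 not met  false
6. f + h + d = 4 + 12 + 2 = 18  true

The assignment fails constraints 1, 2, 4, and 5.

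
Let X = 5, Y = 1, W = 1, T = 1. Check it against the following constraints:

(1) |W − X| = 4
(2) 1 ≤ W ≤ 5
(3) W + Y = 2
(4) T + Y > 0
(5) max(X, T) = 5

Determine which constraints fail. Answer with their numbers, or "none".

(1) |1 − 5| = 4 — OK.
(2) W = 1 lies in [1, 5] — OK.
(3) W + Y = 1 + 1 = 2 — OK.
(4) T + Y = 1 + 1 = 2; 2 > 0 — OK.
(5) max(5, 1) = 5 — OK.

The assignment satisfies every constraint.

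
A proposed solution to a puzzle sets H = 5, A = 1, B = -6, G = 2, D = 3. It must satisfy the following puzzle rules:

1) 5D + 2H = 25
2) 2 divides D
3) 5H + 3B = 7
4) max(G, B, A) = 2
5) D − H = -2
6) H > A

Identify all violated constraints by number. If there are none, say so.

1) 5D + 2H = 5(3) + 2(5) = 25 — holds.
2) 3 = 2×1 + 1, so 2 does not divide 3 — does not hold.
3) 5H + 3B = 5(5) + 3(-6) = 7 — holds.
4) max(2, -6, 1) = 2 — holds.
5) D − H = 3 − 5 = -2 — holds.
6) H = 5, A = 1; 5 > 1 — holds.

The assignment fails constraint 2.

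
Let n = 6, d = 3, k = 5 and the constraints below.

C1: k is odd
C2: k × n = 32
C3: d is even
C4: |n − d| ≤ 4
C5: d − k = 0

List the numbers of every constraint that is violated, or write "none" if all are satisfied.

C1: k = 5 is odd  OK
C2: k × n = 5 × 6 = 30, not 32  FAIL
C3: d = 3 is odd  FAIL
C4: |6 − 3| = 3; 3 ≤ 4  OK
C5: d − k = 3 − 5 = -2, not 0  FAIL

No — constraints 2, 3, 5 are not satisfied.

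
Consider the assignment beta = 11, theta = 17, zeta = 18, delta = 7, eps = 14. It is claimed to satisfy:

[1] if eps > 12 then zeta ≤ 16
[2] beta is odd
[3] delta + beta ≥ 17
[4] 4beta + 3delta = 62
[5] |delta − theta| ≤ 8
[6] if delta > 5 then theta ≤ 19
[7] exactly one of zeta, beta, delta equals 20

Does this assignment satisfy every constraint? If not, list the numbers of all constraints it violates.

[1] eps = 14 > 12, so we need zeta ≤ 16; but zeta = 18 > 16 — does not hold.
[2] beta = 11 is odd — holds.
[3] delta + beta = 7 + 11 = 18; 18 ≥ 17 — holds.
[4] 4beta + 3delta = 4(11) + 3(7) = 65, not 62 — does not hold.
[5] |7 − 17| = 10; 10 > 8, exceeds bound 8 — does not hold.
[6] delta = 7 > 5, so we need theta ≤ 19; theta = 17 ≤ 19 — holds.
[7] zeta=18, beta=11, delta=7; 0 of them equal 20, not exactly one — does not hold.

No — constraints 1, 4, 5, 7 are not satisfied.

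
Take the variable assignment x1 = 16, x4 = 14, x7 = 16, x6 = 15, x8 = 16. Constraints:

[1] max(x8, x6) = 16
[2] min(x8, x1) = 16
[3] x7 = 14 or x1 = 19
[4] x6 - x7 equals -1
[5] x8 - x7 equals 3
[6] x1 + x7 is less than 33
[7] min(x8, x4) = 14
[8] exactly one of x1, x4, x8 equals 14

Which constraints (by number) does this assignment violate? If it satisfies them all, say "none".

The assignment fails constraints 3, 5.

[1] max(16, 15) = 16  OK
[2] min(16, 16) = 16  OK
[3] x7 = 16 ≠ 14 and x1 = 16 ≠ 19; both disjuncts false  FAIL
[4] x6 - x7 = 15 - 16 = -1  OK
[5] x8 - x7 = 16 - 16 = 0, not 3  FAIL
[6] x1 + x7 = 16 + 16 = 32; 32 < 33  OK
[7] min(16, 14) = 14  OK
[8] x1=16, x4=14, x8=16; 1 of them equals 14  OK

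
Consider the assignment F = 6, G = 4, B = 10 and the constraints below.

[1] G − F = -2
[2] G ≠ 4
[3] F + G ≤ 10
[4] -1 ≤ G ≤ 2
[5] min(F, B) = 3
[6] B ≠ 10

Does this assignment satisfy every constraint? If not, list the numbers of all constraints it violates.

No — constraints 2, 4, 5, and 6 are not satisfied.

[1] G − F = 4 − 6 = -2 — holds.
[2] G = 4, but 4 is required to differ — fails.
[3] F + G = 6 + 4 = 10; 10 ≤ 10 — holds.
[4] G = 4 is outside [-1, 2] — fails.
[5] min(6, 10) = 6, not 3 — fails.
[6] B = 10, but 10 is required to differ — fails.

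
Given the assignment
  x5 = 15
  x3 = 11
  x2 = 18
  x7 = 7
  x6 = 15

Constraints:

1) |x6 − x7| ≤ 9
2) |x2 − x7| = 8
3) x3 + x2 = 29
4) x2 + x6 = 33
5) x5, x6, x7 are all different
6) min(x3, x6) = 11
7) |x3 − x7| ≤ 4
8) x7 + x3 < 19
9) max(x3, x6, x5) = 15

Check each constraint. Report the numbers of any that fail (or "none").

1) |15 − 7| = 8; 8 ≤ 9  ✓
2) |18 − 7| = 11, not 8  ✗
3) x3 + x2 = 11 + 18 = 29  ✓
4) x2 + x6 = 18 + 15 = 33  ✓
5) x5 = x6 = 15, not all different  ✗
6) min(11, 15) = 11  ✓
7) |11 − 7| = 4; 4 ≤ 4  ✓
8) x7 + x3 = 7 + 11 = 18; 18 < 19  ✓
9) max(11, 15, 15) = 15  ✓

Constraints 2, 5 are violated.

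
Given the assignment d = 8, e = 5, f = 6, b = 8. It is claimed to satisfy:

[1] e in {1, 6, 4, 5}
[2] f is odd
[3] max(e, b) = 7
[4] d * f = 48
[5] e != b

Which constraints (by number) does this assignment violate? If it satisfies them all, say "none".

[1] e = 5 is in {1, 6, 4, 5}  yes
[2] f = 6 is even  no
[3] max(5, 8) = 8, not 7  no
[4] d * f = 8 * 6 = 48  yes
[5] e = 5, b = 8; distinct  yes

Constraints 2, 3 do not hold.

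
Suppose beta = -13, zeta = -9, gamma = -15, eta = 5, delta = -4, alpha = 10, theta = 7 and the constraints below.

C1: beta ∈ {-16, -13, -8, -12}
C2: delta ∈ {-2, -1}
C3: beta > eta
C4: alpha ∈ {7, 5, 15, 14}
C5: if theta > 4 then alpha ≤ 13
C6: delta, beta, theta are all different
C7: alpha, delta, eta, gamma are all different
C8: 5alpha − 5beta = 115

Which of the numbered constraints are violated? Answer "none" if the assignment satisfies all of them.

The assignment fails constraints 2, 3, and 4.

C1: beta = -13 is in {-16, -13, -8, -12}  holds
C2: delta = -4 is not in {-2, -1}  fails
C3: beta = -13, eta = 5; -13 ≤ 5 (want >)  fails
C4: alpha = 10 is not in {7, 5, 15, 14}  fails
C5: theta = 7 > 4, so we need alpha ≤ 13; alpha = 10 ≤ 13  holds
C6: values -4, -13, 7 are pairwise distinct  holds
C7: values 10, -4, 5, -15 are pairwise distinct  holds
C8: 5alpha − 5beta = 5(10) − 5(-13) = 115  holds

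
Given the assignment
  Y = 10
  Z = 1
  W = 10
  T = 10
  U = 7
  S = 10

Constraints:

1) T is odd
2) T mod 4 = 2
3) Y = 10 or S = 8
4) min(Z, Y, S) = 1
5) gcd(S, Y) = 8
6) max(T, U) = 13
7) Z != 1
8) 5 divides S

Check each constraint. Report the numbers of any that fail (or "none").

The assignment fails constraints 1, 5, 6, 7.

1) T = 10 is even — violated.
2) 10 mod 4 = 2 — OK.
3) Y = 10 = 10 (first disjunct) — OK.
4) min(1, 10, 10) = 1 — OK.
5) gcd(10, 10) = 10, not 8 — violated.
6) max(10, 7) = 10, not 13 — violated.
7) Z = 1, but 1 is required to differ — violated.
8) 10 / 5 = 2, so 5 divides 10 — OK.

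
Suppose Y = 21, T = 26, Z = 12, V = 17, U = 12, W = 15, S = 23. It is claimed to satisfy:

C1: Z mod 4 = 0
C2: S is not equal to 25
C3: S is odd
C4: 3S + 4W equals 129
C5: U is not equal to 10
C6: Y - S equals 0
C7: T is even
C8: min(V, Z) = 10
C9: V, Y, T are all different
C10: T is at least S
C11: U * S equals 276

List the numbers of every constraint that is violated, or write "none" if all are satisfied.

No — constraints 6, 8 are not satisfied.

C1: 12 mod 4 = 0 — OK.
C2: S = 23, and 23 ≠ 25 — OK.
C3: S = 23 is odd — OK.
C4: 3S + 4W = 3(23) + 4(15) = 129 — OK.
C5: U = 12, and 12 ≠ 10 — OK.
C6: Y - S = 21 - 23 = -2, not 0 — violated.
C7: T = 26 is even — OK.
C8: min(17, 12) = 12, not 10 — violated.
C9: values 17, 21, 26 are pairwise distinct — OK.
C10: T = 26, S = 23; 26 ≥ 23 — OK.
C11: U * S = 12 * 23 = 276 — OK.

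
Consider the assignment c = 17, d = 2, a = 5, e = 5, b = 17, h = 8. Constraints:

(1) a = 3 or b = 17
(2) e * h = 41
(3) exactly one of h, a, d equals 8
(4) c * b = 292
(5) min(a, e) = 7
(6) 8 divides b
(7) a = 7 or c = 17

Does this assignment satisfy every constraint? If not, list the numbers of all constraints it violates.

(1) a = 5 ≠ 3, but b = 17 = 17 (second disjunct)  ✓
(2) e * h = 5 * 8 = 40, not 41  ✗
(3) h=8, a=5, d=2; 1 of them equals 8  ✓
(4) c * b = 17 * 17 = 289, not 292  ✗
(5) min(5, 5) = 5, not 7  ✗
(6) 17 = 8*2 + 1, so 8 does not divide 17  ✗
(7) a = 5 ≠ 7, but c = 17 = 17 (second disjunct)  ✓

No — constraints 2, 4, 5, 6 are not satisfied.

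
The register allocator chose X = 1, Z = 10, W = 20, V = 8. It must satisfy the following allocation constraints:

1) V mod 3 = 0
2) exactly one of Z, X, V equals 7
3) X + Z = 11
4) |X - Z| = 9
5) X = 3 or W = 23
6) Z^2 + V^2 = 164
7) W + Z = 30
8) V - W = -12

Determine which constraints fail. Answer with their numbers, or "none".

1) 8 mod 3 = 2, not 0  fails
2) Z=10, X=1, V=8; 0 of them equal 7, not exactly one  fails
3) X + Z = 1 + 10 = 11  holds
4) |1 - 10| = 9  holds
5) X = 1 ≠ 3 and W = 20 ≠ 23; both disjuncts false  fails
6) Z^2 + V^2 = 10^2 + 8^2 = 100 + 64 = 164  holds
7) W + Z = 20 + 10 = 30  holds
8) V - W = 8 - 20 = -12  holds

No — constraints 1, 2, 5 are not satisfied.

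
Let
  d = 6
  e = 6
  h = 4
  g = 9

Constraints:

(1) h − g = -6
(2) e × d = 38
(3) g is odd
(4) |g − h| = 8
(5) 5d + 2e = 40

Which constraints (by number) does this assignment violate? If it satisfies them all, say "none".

The assignment fails constraints 1, 2, 4, and 5.

(1) h − g = 4 − 9 = -5, not -6  fails
(2) e × d = 6 × 6 = 36, not 38  fails
(3) g = 9 is odd  holds
(4) |9 − 4| = 5, not 8  fails
(5) 5d + 2e = 5(6) + 2(6) = 42, not 40  fails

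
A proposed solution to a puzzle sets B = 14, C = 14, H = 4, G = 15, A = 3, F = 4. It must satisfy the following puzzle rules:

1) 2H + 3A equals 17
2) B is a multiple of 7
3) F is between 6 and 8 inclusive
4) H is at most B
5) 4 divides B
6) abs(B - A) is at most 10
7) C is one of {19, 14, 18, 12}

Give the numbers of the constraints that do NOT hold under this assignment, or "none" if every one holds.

1) 2H + 3A = 2(4) + 3(3) = 17 — satisfied.
2) 14 / 7 = 2, so 7 divides 14 — satisfied.
3) F = 4 is outside [6, 8] — violated.
4) H = 4, B = 14; 4 ≤ 14 — satisfied.
5) 14 = 4*3 + 2, so 4 does not divide 14 — violated.
6) abs(14 - 3) = 11; 11 > 10, exceeds bound 10 — violated.
7) C = 14 is in {19, 14, 18, 12} — satisfied.

Violated: 3, 5, 6.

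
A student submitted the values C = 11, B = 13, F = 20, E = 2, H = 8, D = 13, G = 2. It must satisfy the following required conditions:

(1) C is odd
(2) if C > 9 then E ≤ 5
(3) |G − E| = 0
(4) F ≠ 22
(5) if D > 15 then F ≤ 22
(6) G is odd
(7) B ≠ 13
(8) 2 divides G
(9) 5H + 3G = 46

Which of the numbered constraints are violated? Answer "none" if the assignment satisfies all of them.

Violated: 6 and 7.

(1) C = 11 is odd  holds
(2) C = 11 > 9, so we need E ≤ 5; E = 2 ≤ 5  holds
(3) |2 − 2| = 0  holds
(4) F = 20, and 20 ≠ 22  holds
(5) D = 13, not > 15; antecedent false, conditional vacuously true  holds
(6) G = 2 is even  fails
(7) B = 13, but 13 is required to differ  fails
(8) 2 / 2 = 1, so 2 divides 2  holds
(9) 5H + 3G = 5(8) + 3(2) = 46  holds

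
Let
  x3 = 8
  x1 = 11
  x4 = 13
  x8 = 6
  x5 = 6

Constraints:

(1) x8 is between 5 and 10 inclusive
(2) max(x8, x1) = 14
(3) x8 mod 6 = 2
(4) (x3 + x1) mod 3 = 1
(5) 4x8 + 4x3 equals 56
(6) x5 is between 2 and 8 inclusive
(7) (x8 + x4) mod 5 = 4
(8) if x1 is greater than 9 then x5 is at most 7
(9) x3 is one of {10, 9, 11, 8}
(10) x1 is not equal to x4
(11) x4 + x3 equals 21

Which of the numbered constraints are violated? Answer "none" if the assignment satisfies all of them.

(1) x8 = 6 lies in [5, 10] — OK.
(2) max(6, 11) = 11, not 14 — violated.
(3) 6 mod 6 = 0, not 2 — violated.
(4) x3 + x1 = 19; 19 mod 3 = 1 — OK.
(5) 4x8 + 4x3 = 4(6) + 4(8) = 56 — OK.
(6) x5 = 6 lies in [2, 8] — OK.
(7) x8 + x4 = 19; 19 mod 5 = 4 — OK.
(8) x1 = 11 > 9, so we need x5 ≤ 7; x5 = 6 ≤ 7 — OK.
(9) x3 = 8 is in {10, 9, 11, 8} — OK.
(10) x1 = 11, x4 = 13; distinct — OK.
(11) x4 + x3 = 13 + 8 = 21 — OK.

Violated: 2 and 3.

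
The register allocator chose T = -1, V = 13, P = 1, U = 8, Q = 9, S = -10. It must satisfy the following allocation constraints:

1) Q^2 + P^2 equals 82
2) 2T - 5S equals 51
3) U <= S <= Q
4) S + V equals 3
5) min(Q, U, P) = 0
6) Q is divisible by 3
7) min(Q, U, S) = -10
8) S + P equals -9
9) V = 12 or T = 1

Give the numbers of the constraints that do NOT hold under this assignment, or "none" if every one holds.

1) Q^2 + P^2 = 9^2 + 1^2 = 81 + 1 = 82 — OK.
2) 2T - 5S = 2(-1) - 5(-10) = 48, not 51 — violated.
3) values 8, -10, 9; U = 8 is not <= S = -10 — violated.
4) S + V = -10 + 13 = 3 — OK.
5) min(9, 8, 1) = 1, not 0 — violated.
6) 9 / 3 = 3, so 3 divides 9 — OK.
7) min(9, 8, -10) = -10 — OK.
8) S + P = -10 + 1 = -9 — OK.
9) V = 13 ≠ 12 and T = -1 ≠ 1; both disjuncts false — violated.

Violated: 2, 3, 5, and 9.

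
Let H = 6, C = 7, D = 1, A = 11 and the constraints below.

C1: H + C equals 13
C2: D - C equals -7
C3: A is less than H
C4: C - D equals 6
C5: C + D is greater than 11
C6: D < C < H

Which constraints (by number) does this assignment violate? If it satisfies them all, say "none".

No — constraints 2, 3, 5, and 6 are not satisfied.

C1: H + C = 6 + 7 = 13 — holds.
C2: D - C = 1 - 7 = -6, not -7 — does not hold.
C3: A = 11, H = 6; 11 ≥ 6 (want <) — does not hold.
C4: C - D = 7 - 1 = 6 — holds.
C5: C + D = 7 + 1 = 8; 8 ≤ 11, bound 11 not met — does not hold.
C6: values 1, 7, 6; C = 7 is not < H = 6 — does not hold.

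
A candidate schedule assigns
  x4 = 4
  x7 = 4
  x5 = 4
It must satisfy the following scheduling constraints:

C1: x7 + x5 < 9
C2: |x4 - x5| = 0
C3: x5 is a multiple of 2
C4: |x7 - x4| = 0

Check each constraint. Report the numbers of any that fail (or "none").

All constraints are satisfied.

C1: x7 + x5 = 4 + 4 = 8; 8 < 9  ✔
C2: |4 - 4| = 0  ✔
C3: 4 / 2 = 2, so 2 divides 4  ✔
C4: |4 - 4| = 0  ✔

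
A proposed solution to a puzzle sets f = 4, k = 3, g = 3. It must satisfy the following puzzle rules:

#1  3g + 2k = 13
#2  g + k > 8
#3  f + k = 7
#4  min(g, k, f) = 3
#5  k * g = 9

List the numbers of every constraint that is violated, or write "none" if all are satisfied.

Constraints 1 and 2 are violated.

#1 3g + 2k = 3(3) + 2(3) = 15, not 13  false
#2 g + k = 3 + 3 = 6; 6 ≤ 8, bound 8 not met  false
#3 f + k = 4 + 3 = 7  true
#4 min(3, 3, 4) = 3  true
#5 k * g = 3 * 3 = 9  true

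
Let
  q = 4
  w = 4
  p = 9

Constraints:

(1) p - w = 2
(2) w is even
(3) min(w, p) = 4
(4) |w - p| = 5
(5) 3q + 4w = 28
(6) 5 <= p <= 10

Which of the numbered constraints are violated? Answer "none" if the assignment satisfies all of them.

Constraint 1 is violated.

(1) p - w = 9 - 4 = 5, not 2 — violated.
(2) w = 4 is even — satisfied.
(3) min(4, 9) = 4 — satisfied.
(4) |4 - 9| = 5 — satisfied.
(5) 3q + 4w = 3(4) + 4(4) = 28 — satisfied.
(6) p = 9 lies in [5, 10] — satisfied.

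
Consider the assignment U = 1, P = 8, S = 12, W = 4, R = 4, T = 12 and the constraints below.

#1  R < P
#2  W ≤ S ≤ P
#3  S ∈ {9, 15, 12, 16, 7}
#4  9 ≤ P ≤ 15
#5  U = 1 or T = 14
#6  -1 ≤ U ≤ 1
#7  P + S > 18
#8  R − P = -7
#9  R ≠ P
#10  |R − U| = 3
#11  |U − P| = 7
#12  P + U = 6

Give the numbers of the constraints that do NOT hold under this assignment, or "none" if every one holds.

#1 R = 4, P = 8; 4 < 8 — OK.
#2 values 4, 12, 8; S = 12 is not ≤ P = 8 — violated.
#3 S = 12 is in {9, 15, 12, 16, 7} — OK.
#4 P = 8 is outside [9, 15] — violated.
#5 U = 1 = 1 (first disjunct) — OK.
#6 U = 1 lies in [-1, 1] — OK.
#7 P + S = 8 + 12 = 20; 20 > 18 — OK.
#8 R − P = 4 − 8 = -4, not -7 — violated.
#9 R = 4, P = 8; distinct — OK.
#10 |4 − 1| = 3 — OK.
#11 |1 − 8| = 7 — OK.
#12 P + U = 8 + 1 = 9, not 6 — violated.

No — constraints 2, 4, 8, and 12 are not satisfied.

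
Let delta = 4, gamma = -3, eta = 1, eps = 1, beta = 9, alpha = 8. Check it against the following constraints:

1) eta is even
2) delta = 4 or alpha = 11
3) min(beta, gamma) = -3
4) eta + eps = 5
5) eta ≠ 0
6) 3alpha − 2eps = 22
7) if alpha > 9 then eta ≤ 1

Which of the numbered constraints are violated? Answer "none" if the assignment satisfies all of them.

The assignment fails constraints 1 and 4.

1) eta = 1 is odd  false
2) delta = 4 = 4 (first disjunct)  true
3) min(9, -3) = -3  true
4) eta + eps = 1 + 1 = 2, not 5  false
5) eta = 1, and 1 ≠ 0  true
6) 3alpha − 2eps = 3(8) − 2(1) = 22  true
7) alpha = 8, not > 9; antecedent false, conditional vacuously true  true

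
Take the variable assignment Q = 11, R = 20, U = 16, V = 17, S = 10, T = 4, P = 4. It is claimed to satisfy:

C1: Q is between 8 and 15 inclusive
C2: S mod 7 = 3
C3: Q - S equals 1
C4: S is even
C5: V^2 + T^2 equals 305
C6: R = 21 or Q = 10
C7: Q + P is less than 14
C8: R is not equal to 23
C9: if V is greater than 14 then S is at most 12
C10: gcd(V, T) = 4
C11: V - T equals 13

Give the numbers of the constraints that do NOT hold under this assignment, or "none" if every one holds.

C1: Q = 11 lies in [8, 15] — satisfied.
C2: 10 mod 7 = 3 — satisfied.
C3: Q - S = 11 - 10 = 1 — satisfied.
C4: S = 10 is even — satisfied.
C5: V^2 + T^2 = 17^2 + 4^2 = 289 + 16 = 305 — satisfied.
C6: R = 20 ≠ 21 and Q = 11 ≠ 10; both disjuncts false — violated.
C7: Q + P = 11 + 4 = 15; 15 ≥ 14, bound 14 not met — violated.
C8: R = 20, and 20 ≠ 23 — satisfied.
C9: V = 17 > 14, so we need S ≤ 12; S = 10 ≤ 12 — satisfied.
C10: gcd(17, 4) = 1, not 4 — violated.
C11: V - T = 17 - 4 = 13 — satisfied.

Violated: 6, 7, and 10.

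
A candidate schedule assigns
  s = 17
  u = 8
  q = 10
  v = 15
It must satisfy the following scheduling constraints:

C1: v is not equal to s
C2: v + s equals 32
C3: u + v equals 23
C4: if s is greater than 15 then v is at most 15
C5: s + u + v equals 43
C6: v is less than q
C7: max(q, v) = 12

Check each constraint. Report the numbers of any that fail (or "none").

The assignment fails constraints 5, 6, 7.

C1: v = 15, s = 17; distinct — holds.
C2: v + s = 15 + 17 = 32 — holds.
C3: u + v = 8 + 15 = 23 — holds.
C4: s = 17 > 15, so we need v ≤ 15; v = 15 ≤ 15 — holds.
C5: s + u + v = 17 + 8 + 15 = 40, not 43 — fails.
C6: v = 15, q = 10; 15 ≥ 10 (want <) — fails.
C7: max(10, 15) = 15, not 12 — fails.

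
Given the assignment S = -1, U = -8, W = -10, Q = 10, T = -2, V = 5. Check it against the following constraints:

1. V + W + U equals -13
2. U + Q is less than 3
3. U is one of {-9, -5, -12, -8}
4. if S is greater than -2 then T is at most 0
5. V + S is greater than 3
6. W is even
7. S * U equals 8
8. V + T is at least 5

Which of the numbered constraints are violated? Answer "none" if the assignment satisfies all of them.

Constraint 8 is violated.

1. V + W + U = 5 + (-10) + (-8) = -13  ✓
2. U + Q = -8 + 10 = 2; 2 < 3  ✓
3. U = -8 is in {-9, -5, -12, -8}  ✓
4. S = -1 > -2, so we need T ≤ 0; T = -2 ≤ 0  ✓
5. V + S = 5 + (-1) = 4; 4 > 3  ✓
6. W = -10 is even  ✓
7. S * U = -1 * (-8) = 8  ✓
8. V + T = 5 + (-2) = 3; 3 < 5, bound 5 not met  ✗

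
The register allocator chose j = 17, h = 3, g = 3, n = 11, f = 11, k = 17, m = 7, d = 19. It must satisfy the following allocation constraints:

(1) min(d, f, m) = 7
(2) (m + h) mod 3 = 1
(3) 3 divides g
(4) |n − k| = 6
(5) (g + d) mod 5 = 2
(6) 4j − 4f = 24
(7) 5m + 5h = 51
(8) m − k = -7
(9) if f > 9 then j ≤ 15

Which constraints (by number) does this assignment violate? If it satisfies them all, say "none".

No — constraints 7, 8, and 9 are not satisfied.

(1) min(19, 11, 7) = 7  ✓
(2) m + h = 10; 10 mod 3 = 1  ✓
(3) 3 / 3 = 1, so 3 divides 3  ✓
(4) |11 − 17| = 6  ✓
(5) g + d = 22; 22 mod 5 = 2  ✓
(6) 4j − 4f = 4(17) − 4(11) = 24  ✓
(7) 5m + 5h = 5(7) + 5(3) = 50, not 51  ✗
(8) m − k = 7 − 17 = -10, not -7  ✗
(9) f = 11 > 9, so we need j ≤ 15; but j = 17 > 15  ✗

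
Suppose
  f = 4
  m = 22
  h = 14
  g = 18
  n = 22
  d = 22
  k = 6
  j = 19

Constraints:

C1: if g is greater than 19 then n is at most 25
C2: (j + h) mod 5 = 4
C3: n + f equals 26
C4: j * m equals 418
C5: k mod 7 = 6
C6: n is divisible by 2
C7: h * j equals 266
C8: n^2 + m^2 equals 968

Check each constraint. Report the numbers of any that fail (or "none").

Constraint 2 does not hold.

C1: g = 18, not > 19; antecedent false, conditional vacuously true  ✔
C2: j + h = 33; 33 mod 5 = 3, not 4  ✘
C3: n + f = 22 + 4 = 26  ✔
C4: j * m = 19 * 22 = 418  ✔
C5: 6 mod 7 = 6  ✔
C6: 22 / 2 = 11, so 2 divides 22  ✔
C7: h * j = 14 * 19 = 266  ✔
C8: n^2 + m^2 = 22^2 + 22^2 = 484 + 484 = 968  ✔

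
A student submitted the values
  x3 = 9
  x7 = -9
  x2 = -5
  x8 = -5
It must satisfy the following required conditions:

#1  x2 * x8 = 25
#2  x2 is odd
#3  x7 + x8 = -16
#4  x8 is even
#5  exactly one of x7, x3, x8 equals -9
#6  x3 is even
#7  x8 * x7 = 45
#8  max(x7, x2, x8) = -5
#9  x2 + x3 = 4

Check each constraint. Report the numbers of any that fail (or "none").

#1 x2 * x8 = -5 * (-5) = 25 — holds.
#2 x2 = -5 is odd — holds.
#3 x7 + x8 = -9 + (-5) = -14, not -16 — does not hold.
#4 x8 = -5 is odd — does not hold.
#5 x7=-9, x3=9, x8=-5; 1 of them equals -9 — holds.
#6 x3 = 9 is odd — does not hold.
#7 x8 * x7 = -5 * (-9) = 45 — holds.
#8 max(-9, -5, -5) = -5 — holds.
#9 x2 + x3 = -5 + 9 = 4 — holds.

Constraints 3, 4, and 6 do not hold.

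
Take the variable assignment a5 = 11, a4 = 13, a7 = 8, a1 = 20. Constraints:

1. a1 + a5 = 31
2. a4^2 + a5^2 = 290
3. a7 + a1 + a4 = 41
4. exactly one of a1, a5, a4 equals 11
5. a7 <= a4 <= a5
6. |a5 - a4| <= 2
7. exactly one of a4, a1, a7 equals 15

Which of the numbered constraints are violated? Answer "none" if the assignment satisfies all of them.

1. a1 + a5 = 20 + 11 = 31 — holds.
2. a4^2 + a5^2 = 13^2 + 11^2 = 169 + 121 = 290 — holds.
3. a7 + a1 + a4 = 8 + 20 + 13 = 41 — holds.
4. a1=20, a5=11, a4=13; 1 of them equals 11 — holds.
5. values 8, 13, 11; a4 = 13 is not <= a5 = 11 — fails.
6. |11 - 13| = 2; 2 ≤ 2 — holds.
7. a4=13, a1=20, a7=8; 0 of them equal 15, not exactly one — fails.

No — constraints 5, 7 are not satisfied.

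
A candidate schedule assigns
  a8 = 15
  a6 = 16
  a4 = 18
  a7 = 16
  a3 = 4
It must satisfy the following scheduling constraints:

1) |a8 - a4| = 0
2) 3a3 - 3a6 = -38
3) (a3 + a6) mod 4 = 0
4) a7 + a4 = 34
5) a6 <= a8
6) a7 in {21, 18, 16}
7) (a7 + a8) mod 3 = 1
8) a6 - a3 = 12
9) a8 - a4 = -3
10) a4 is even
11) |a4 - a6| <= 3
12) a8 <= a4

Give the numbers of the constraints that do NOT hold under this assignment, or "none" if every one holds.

Constraints 1, 2, 5 do not hold.

1) |15 - 18| = 3, not 0  false
2) 3a3 - 3a6 = 3(4) - 3(16) = -36, not -38  false
3) a3 + a6 = 20; 20 mod 4 = 0  true
4) a7 + a4 = 16 + 18 = 34  true
5) a6 = 16, a8 = 15; 16 > 15 (want ≤)  false
6) a7 = 16 is in {21, 18, 16}  true
7) a7 + a8 = 31; 31 mod 3 = 1  true
8) a6 - a3 = 16 - 4 = 12  true
9) a8 - a4 = 15 - 18 = -3  true
10) a4 = 18 is even  true
11) |18 - 16| = 2; 2 ≤ 3  true
12) a8 = 15, a4 = 18; 15 ≤ 18  true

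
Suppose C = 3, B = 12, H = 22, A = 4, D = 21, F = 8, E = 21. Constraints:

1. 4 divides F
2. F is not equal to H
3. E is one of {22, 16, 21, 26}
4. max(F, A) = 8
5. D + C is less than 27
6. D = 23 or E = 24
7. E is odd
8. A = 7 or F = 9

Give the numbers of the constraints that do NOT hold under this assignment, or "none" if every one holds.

Violated: 6 and 8.

1. 8 / 4 = 2, so 4 divides 8  OK
2. F = 8, H = 22; distinct  OK
3. E = 21 is in {22, 16, 21, 26}  OK
4. max(8, 4) = 8  OK
5. D + C = 21 + 3 = 24; 24 < 27  OK
6. D = 21 ≠ 23 and E = 21 ≠ 24; both disjuncts false  FAIL
7. E = 21 is odd  OK
8. A = 4 ≠ 7 and F = 8 ≠ 9; both disjuncts false  FAIL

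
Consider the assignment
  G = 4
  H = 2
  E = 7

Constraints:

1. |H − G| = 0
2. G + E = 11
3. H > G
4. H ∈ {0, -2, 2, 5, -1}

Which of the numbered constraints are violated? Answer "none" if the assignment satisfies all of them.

1. |2 − 4| = 2, not 0 — fails.
2. G + E = 4 + 7 = 11 — holds.
3. H = 2, G = 4; 2 ≤ 4 (want >) — fails.
4. H = 2 is in {0, -2, 2, 5, -1} — holds.

No — constraints 1 and 3 are not satisfied.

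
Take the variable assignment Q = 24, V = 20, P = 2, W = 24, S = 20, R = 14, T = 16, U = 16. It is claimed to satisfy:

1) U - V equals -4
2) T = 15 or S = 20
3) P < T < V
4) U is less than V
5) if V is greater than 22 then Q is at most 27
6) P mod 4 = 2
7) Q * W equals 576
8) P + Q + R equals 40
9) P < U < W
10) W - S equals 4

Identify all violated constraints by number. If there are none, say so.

1) U - V = 16 - 20 = -4 — holds.
2) T = 16 ≠ 15, but S = 20 = 20 (second disjunct) — holds.
3) values 2 < 16 < 20 — holds.
4) U = 16, V = 20; 16 < 20 — holds.
5) V = 20, not > 22; antecedent false, conditional vacuously true — holds.
6) 2 mod 4 = 2 — holds.
7) Q * W = 24 * 24 = 576 — holds.
8) P + Q + R = 2 + 24 + 14 = 40 — holds.
9) values 2 < 16 < 24 — holds.
10) W - S = 24 - 20 = 4 — holds.

Yes — all constraints hold.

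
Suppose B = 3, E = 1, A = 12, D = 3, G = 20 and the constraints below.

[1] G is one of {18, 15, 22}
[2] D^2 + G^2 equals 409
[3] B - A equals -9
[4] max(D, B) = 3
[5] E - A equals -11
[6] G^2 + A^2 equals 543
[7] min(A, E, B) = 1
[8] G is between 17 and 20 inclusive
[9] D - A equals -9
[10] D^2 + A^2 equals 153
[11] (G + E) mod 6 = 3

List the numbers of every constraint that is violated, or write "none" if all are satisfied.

[1] G = 20 is not in {18, 15, 22}  fails
[2] D^2 + G^2 = 3^2 + 20^2 = 9 + 400 = 409  holds
[3] B - A = 3 - 12 = -9  holds
[4] max(3, 3) = 3  holds
[5] E - A = 1 - 12 = -11  holds
[6] G^2 + A^2 = 20^2 + 12^2 = 400 + 144 = 544, not 543  fails
[7] min(12, 1, 3) = 1  holds
[8] G = 20 lies in [17, 20]  holds
[9] D - A = 3 - 12 = -9  holds
[10] D^2 + A^2 = 3^2 + 12^2 = 9 + 144 = 153  holds
[11] G + E = 21; 21 mod 6 = 3  holds

No — constraints 1, 6 are not satisfied.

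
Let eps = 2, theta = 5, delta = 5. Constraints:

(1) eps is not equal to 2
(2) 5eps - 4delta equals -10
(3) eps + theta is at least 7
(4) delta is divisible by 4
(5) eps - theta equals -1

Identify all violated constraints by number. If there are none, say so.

(1) eps = 2, but 2 is required to differ — violated.
(2) 5eps - 4delta = 5(2) - 4(5) = -10 — OK.
(3) eps + theta = 2 + 5 = 7; 7 ≥ 7 — OK.
(4) 5 = 4*1 + 1, so 4 does not divide 5 — violated.
(5) eps - theta = 2 - 5 = -3, not -1 — violated.

The assignment fails constraints 1, 4, and 5.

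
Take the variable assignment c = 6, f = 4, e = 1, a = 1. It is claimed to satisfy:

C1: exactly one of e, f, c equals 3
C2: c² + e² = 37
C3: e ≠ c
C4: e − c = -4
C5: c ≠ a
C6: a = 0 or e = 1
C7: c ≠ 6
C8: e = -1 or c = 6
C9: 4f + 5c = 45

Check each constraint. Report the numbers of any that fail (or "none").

C1: e=1, f=4, c=6; 0 of them equal 3, not exactly one — fails.
C2: c² + e² = 6² + 1² = 36 + 1 = 37 — holds.
C3: e = 1, c = 6; distinct — holds.
C4: e − c = 1 − 6 = -5, not -4 — fails.
C5: c = 6, a = 1; distinct — holds.
C6: a = 1 ≠ 0, but e = 1 = 1 (second disjunct) — holds.
C7: c = 6, but 6 is required to differ — fails.
C8: e = 1 ≠ -1, but c = 6 = 6 (second disjunct) — holds.
C9: 4f + 5c = 4(4) + 5(6) = 46, not 45 — fails.

Violated: 1, 4, 7, 9.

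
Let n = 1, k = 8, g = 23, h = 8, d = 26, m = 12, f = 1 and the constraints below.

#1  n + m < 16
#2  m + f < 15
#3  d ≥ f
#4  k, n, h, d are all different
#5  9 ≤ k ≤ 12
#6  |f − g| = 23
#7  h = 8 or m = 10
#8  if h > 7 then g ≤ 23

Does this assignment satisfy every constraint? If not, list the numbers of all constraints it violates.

No — constraints 4, 5, 6 are not satisfied.

#1 n + m = 1 + 12 = 13; 13 < 16 — holds.
#2 m + f = 12 + 1 = 13; 13 < 15 — holds.
#3 d = 26, f = 1; 26 ≥ 1 — holds.
#4 k = h = 8, not all different — fails.
#5 k = 8 is outside [9, 12] — fails.
#6 |1 − 23| = 22, not 23 — fails.
#7 h = 8 = 8 (first disjunct) — holds.
#8 h = 8 > 7, so we need g ≤ 23; g = 23 ≤ 23 — holds.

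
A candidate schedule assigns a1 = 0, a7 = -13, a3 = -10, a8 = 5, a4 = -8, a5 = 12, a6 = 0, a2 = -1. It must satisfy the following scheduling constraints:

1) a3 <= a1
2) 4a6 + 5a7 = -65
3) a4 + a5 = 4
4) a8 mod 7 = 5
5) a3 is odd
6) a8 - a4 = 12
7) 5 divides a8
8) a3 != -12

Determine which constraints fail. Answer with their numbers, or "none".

1) a3 = -10, a1 = 0; -10 ≤ 0  ✔
2) 4a6 + 5a7 = 4(0) + 5(-13) = -65  ✔
3) a4 + a5 = -8 + 12 = 4  ✔
4) 5 mod 7 = 5  ✔
5) a3 = -10 is even  ✘
6) a8 - a4 = 5 - (-8) = 13, not 12  ✘
7) 5 / 5 = 1, so 5 divides 5  ✔
8) a3 = -10, and -10 ≠ -12  ✔

Constraints 5 and 6 do not hold.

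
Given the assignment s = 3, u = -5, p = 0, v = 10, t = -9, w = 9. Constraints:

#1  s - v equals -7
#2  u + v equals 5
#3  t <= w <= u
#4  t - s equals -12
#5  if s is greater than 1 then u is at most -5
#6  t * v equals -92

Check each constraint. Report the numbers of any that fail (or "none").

#1 s - v = 3 - 10 = -7  ✔
#2 u + v = -5 + 10 = 5  ✔
#3 values -9, 9, -5; w = 9 is not <= u = -5  ✘
#4 t - s = -9 - 3 = -12  ✔
#5 s = 3 > 1, so we need u ≤ -5; u = -5 ≤ -5  ✔
#6 t * v = -9 * 10 = -90, not -92  ✘

No — constraints 3, 6 are not satisfied.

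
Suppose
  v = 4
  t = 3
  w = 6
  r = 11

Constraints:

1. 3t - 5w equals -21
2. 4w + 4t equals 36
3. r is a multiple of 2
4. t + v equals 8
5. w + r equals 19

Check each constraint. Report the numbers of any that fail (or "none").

1. 3t - 5w = 3(3) - 5(6) = -21 — satisfied.
2. 4w + 4t = 4(6) + 4(3) = 36 — satisfied.
3. 11 = 2*5 + 1, so 2 does not divide 11 — violated.
4. t + v = 3 + 4 = 7, not 8 — violated.
5. w + r = 6 + 11 = 17, not 19 — violated.

Violated: 3, 4, 5.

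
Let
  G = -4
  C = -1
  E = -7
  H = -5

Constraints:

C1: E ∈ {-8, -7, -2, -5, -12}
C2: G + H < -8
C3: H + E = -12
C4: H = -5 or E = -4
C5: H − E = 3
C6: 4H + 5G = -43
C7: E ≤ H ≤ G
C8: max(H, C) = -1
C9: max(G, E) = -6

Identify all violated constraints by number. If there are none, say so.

Violated: 5, 6, 9.

C1: E = -7 is in {-8, -7, -2, -5, -12} — OK.
C2: G + H = -4 + (-5) = -9; -9 < -8 — OK.
C3: H + E = -5 + (-7) = -12 — OK.
C4: H = -5 = -5 (first disjunct) — OK.
C5: H − E = -5 − (-7) = 2, not 3 — violated.
C6: 4H + 5G = 4(-5) + 5(-4) = -40, not -43 — violated.
C7: values -7 ≤ -5 ≤ -4 — OK.
C8: max(-5, -1) = -1 — OK.
C9: max(-4, -7) = -4, not -6 — violated.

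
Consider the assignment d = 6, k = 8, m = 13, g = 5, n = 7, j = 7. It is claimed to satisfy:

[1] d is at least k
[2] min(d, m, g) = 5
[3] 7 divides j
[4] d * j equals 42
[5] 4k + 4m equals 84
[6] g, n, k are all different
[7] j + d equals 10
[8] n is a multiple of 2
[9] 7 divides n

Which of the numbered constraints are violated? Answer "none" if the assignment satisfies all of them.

[1] d = 6, k = 8; 6 < 8 (want ≥)  false
[2] min(6, 13, 5) = 5  true
[3] 7 / 7 = 1, so 7 divides 7  true
[4] d * j = 6 * 7 = 42  true
[5] 4k + 4m = 4(8) + 4(13) = 84  true
[6] values 5, 7, 8 are pairwise distinct  true
[7] j + d = 7 + 6 = 13, not 10  false
[8] 7 = 2*3 + 1, so 2 does not divide 7  false
[9] 7 / 7 = 1, so 7 divides 7  true

No — constraints 1, 7, and 8 are not satisfied.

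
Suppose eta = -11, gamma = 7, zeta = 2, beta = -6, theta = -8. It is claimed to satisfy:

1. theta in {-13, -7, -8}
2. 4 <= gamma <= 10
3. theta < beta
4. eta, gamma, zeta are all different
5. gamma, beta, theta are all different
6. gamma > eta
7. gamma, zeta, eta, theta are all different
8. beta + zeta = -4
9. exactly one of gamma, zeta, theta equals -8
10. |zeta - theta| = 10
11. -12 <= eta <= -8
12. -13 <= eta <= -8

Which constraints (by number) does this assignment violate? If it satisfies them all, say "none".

1. theta = -8 is in {-13, -7, -8} — OK.
2. gamma = 7 lies in [4, 10] — OK.
3. theta = -8, beta = -6; -8 < -6 — OK.
4. values -11, 7, 2 are pairwise distinct — OK.
5. values 7, -6, -8 are pairwise distinct — OK.
6. gamma = 7, eta = -11; 7 > -11 — OK.
7. values 7, 2, -11, -8 are pairwise distinct — OK.
8. beta + zeta = -6 + 2 = -4 — OK.
9. gamma=7, zeta=2, theta=-8; 1 of them equals -8 — OK.
10. |2 - (-8)| = 10 — OK.
11. eta = -11 lies in [-12, -8] — OK.
12. eta = -11 lies in [-13, -8] — OK.

No violations.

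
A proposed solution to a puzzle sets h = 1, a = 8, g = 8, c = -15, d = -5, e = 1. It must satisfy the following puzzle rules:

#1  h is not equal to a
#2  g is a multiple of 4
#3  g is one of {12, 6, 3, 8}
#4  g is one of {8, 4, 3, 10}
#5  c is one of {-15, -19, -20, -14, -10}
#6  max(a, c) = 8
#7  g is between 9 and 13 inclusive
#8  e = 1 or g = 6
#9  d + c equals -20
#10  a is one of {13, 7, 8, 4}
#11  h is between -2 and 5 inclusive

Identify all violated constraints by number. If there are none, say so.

#1 h = 1, a = 8; distinct — holds.
#2 8 / 4 = 2, so 4 divides 8 — holds.
#3 g = 8 is in {12, 6, 3, 8} — holds.
#4 g = 8 is in {8, 4, 3, 10} — holds.
#5 c = -15 is in {-15, -19, -20, -14, -10} — holds.
#6 max(8, -15) = 8 — holds.
#7 g = 8 is outside [9, 13] — fails.
#8 e = 1 = 1 (first disjunct) — holds.
#9 d + c = -5 + (-15) = -20 — holds.
#10 a = 8 is in {13, 7, 8, 4} — holds.
#11 h = 1 lies in [-2, 5] — holds.

No — constraint 7 is not satisfied.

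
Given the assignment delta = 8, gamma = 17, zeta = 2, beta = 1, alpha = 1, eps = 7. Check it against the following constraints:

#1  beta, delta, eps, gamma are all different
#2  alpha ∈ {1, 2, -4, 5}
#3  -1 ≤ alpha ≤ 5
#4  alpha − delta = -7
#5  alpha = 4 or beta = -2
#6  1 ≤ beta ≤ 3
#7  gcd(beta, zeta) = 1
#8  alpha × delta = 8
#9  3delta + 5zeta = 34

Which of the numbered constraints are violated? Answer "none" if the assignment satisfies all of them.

#1 values 1, 8, 7, 17 are pairwise distinct — holds.
#2 alpha = 1 is in {1, 2, -4, 5} — holds.
#3 alpha = 1 lies in [-1, 5] — holds.
#4 alpha − delta = 1 − 8 = -7 — holds.
#5 alpha = 1 ≠ 4 and beta = 1 ≠ -2; both disjuncts false — does not hold.
#6 beta = 1 lies in [1, 3] — holds.
#7 gcd(1, 2) = 1 — holds.
#8 alpha × delta = 1 × 8 = 8 — holds.
#9 3delta + 5zeta = 3(8) + 5(2) = 34 — holds.

Constraint 5 is violated.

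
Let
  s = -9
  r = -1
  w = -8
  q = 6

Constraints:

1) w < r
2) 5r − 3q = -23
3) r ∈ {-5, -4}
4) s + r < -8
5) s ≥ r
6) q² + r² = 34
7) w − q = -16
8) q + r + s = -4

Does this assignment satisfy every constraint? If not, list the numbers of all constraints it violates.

The assignment fails constraints 3, 5, 6, and 7.

1) w = -8, r = -1; -8 < -1 — holds.
2) 5r − 3q = 5(-1) − 3(6) = -23 — holds.
3) r = -1 is not in {-5, -4} — fails.
4) s + r = -9 + (-1) = -10; -10 < -8 — holds.
5) s = -9, r = -1; -9 < -1 (want ≥) — fails.
6) q² + r² = 6² + (-1)² = 36 + 1 = 37, not 34 — fails.
7) w − q = -8 − 6 = -14, not -16 — fails.
8) q + r + s = 6 + (-1) + (-9) = -4 — holds.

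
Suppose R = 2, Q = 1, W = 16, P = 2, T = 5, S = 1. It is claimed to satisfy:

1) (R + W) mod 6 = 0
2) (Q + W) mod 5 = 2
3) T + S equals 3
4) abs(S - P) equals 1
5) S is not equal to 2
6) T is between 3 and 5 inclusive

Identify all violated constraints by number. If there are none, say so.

1) R + W = 18; 18 mod 6 = 0 — satisfied.
2) Q + W = 17; 17 mod 5 = 2 — satisfied.
3) T + S = 5 + 1 = 6, not 3 — violated.
4) abs(1 - 2) = 1 — satisfied.
5) S = 1, and 1 ≠ 2 — satisfied.
6) T = 5 lies in [3, 5] — satisfied.

The assignment fails constraint 3.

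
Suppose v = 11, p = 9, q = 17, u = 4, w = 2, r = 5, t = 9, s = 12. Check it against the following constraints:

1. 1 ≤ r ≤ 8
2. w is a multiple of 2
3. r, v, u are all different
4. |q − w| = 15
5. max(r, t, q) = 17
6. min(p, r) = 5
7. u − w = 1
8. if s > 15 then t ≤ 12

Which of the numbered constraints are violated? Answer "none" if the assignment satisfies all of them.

1. r = 5 lies in [1, 8] — OK.
2. 2 / 2 = 1, so 2 divides 2 — OK.
3. values 5, 11, 4 are pairwise distinct — OK.
4. |17 − 2| = 15 — OK.
5. max(5, 9, 17) = 17 — OK.
6. min(9, 5) = 5 — OK.
7. u − w = 4 − 2 = 2, not 1 — violated.
8. s = 12, not > 15; antecedent false, conditional vacuously true — OK.

The assignment fails constraint 7.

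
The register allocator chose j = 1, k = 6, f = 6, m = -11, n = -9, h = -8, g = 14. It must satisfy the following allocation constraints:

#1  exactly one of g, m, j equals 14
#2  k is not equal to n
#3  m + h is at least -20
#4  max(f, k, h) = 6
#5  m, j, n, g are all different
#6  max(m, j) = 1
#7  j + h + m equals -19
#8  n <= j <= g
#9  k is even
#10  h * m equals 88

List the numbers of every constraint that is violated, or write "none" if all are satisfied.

#1 g=14, m=-11, j=1; 1 of them equals 14 — holds.
#2 k = 6, n = -9; distinct — holds.
#3 m + h = -11 + (-8) = -19; -19 ≥ -20 — holds.
#4 max(6, 6, -8) = 6 — holds.
#5 values -11, 1, -9, 14 are pairwise distinct — holds.
#6 max(-11, 1) = 1 — holds.
#7 j + h + m = 1 + (-8) + (-11) = -18, not -19 — does not hold.
#8 values -9 <= 1 <= 14 — holds.
#9 k = 6 is even — holds.
#10 h * m = -8 * (-11) = 88 — holds.

Violated: 7.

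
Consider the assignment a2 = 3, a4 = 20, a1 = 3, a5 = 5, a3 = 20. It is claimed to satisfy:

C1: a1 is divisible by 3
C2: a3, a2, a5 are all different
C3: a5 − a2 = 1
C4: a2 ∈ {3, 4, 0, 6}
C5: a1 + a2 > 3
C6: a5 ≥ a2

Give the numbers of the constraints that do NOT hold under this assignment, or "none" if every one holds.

C1: 3 / 3 = 1, so 3 divides 3 — holds.
C2: values 20, 3, 5 are pairwise distinct — holds.
C3: a5 − a2 = 5 − 3 = 2, not 1 — fails.
C4: a2 = 3 is in {3, 4, 0, 6} — holds.
C5: a1 + a2 = 3 + 3 = 6; 6 > 3 — holds.
C6: a5 = 5, a2 = 3; 5 ≥ 3 — holds.

Constraint 3 does not hold.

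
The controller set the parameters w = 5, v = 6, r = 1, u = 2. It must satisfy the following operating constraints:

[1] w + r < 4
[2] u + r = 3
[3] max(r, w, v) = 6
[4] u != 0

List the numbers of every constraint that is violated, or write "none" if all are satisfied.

[1] w + r = 5 + 1 = 6; 6 ≥ 4, bound 4 not met — does not hold.
[2] u + r = 2 + 1 = 3 — holds.
[3] max(1, 5, 6) = 6 — holds.
[4] u = 2, and 2 ≠ 0 — holds.

No — constraint 1 is not satisfied.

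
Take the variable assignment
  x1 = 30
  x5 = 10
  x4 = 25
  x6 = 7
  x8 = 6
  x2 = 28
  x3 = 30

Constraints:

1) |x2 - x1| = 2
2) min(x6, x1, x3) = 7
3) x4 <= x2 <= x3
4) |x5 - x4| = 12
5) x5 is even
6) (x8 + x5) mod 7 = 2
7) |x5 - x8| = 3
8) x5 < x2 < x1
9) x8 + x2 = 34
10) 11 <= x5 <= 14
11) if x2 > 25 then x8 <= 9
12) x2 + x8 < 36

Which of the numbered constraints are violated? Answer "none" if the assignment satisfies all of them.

1) |28 - 30| = 2 — OK.
2) min(7, 30, 30) = 7 — OK.
3) values 25 <= 28 <= 30 — OK.
4) |10 - 25| = 15, not 12 — violated.
5) x5 = 10 is even — OK.
6) x8 + x5 = 16; 16 mod 7 = 2 — OK.
7) |10 - 6| = 4, not 3 — violated.
8) values 10 < 28 < 30 — OK.
9) x8 + x2 = 6 + 28 = 34 — OK.
10) x5 = 10 is outside [11, 14] — violated.
11) x2 = 28 > 25, so we need x8 ≤ 9; x8 = 6 ≤ 9 — OK.
12) x2 + x8 = 28 + 6 = 34; 34 < 36 — OK.

No — constraints 4, 7, and 10 are not satisfied.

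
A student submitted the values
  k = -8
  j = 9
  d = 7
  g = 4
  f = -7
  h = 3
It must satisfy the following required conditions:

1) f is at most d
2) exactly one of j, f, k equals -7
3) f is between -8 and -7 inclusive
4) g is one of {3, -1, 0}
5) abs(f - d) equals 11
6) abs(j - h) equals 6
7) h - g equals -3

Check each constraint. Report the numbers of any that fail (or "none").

1) f = -7, d = 7; -7 ≤ 7  ✓
2) j=9, f=-7, k=-8; 1 of them equals -7  ✓
3) f = -7 lies in [-8, -7]  ✓
4) g = 4 is not in {3, -1, 0}  ✗
5) abs(-7 - 7) = 14, not 11  ✗
6) abs(9 - 3) = 6  ✓
7) h - g = 3 - 4 = -1, not -3  ✗

No — constraints 4, 5, and 7 are not satisfied.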